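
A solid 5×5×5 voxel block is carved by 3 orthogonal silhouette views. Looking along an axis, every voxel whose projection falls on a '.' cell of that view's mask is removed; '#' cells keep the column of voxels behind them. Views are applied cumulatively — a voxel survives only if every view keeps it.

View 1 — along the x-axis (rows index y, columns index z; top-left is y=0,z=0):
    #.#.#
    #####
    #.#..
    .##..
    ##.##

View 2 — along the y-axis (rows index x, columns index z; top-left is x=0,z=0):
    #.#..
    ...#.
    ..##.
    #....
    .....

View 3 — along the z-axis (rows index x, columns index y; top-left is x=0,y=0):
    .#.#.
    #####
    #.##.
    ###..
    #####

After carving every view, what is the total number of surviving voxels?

remaining voxels: 11

before carving: 125 voxels (5×5×5)
[1] x-view keeps 16 columns → grid now 80
[2] y-view keeps 6 columns → grid now 20
[3] z-view keeps 18 columns → grid now 11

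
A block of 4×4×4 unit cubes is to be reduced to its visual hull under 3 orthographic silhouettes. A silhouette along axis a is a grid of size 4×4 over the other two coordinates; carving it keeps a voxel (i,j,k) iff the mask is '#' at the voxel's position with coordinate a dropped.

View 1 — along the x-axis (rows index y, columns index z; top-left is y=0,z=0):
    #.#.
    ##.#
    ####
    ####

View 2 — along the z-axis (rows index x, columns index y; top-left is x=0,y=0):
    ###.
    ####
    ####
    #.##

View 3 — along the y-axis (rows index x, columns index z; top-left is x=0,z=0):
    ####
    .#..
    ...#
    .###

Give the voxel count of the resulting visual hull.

before carving: 64 voxels (4×4×4)
  1. axis=0 (YZ plane), |mask|=13  ⇒  voxels=52
  2. axis=2 (XY plane), |mask|=14  ⇒  voxels=45
  3. axis=1 (XZ plane), |mask|=9  ⇒  voxels=22

voxel count = 22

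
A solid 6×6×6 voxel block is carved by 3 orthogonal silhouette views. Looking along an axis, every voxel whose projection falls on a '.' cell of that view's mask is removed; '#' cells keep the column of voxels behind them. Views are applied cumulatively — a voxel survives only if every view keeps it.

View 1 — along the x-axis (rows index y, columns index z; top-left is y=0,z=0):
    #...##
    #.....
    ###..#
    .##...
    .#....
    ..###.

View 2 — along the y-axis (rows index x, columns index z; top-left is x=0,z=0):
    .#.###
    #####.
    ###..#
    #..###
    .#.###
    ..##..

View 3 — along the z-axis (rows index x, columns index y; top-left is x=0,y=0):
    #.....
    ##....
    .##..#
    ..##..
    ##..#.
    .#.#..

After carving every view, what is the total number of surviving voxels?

initial block: 6^3 = 216
carve view 1 (along x, YZ-mask fill 14/36): 84 voxels remain
carve view 2 (along y, XZ-mask fill 23/36): 51 voxels remain
carve view 3 (along z, XY-mask fill 13/36): 17 voxels remain

|visual hull| = 17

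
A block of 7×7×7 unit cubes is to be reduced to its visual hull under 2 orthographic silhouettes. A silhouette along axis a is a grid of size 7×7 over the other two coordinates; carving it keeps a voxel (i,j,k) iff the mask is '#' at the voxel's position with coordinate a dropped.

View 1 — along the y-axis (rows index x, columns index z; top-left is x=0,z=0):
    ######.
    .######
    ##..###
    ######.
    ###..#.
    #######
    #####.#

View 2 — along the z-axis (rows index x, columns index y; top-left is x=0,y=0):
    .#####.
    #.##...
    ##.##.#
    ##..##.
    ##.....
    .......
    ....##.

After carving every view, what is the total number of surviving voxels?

initial block: 7^3 = 343
carve view 1 (along y, XZ-mask fill 40/49): 280 voxels remain
carve view 2 (along z, XY-mask fill 21/49): 117 voxels remain

voxel count = 117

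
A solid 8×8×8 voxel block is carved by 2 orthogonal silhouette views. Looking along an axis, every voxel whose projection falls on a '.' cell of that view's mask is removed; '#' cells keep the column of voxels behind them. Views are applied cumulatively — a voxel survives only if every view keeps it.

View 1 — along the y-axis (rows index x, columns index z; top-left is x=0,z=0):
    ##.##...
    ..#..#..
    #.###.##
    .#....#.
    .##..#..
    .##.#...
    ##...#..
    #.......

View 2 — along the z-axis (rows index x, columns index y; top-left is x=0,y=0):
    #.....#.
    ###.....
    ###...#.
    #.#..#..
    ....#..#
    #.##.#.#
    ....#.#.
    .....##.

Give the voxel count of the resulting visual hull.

remaining voxels: 73

start: 8×8×8 = 512 voxels
after view 1 [y-axis, 24 of 64 cells solid] → remaining = 192
after view 2 [z-axis, 23 of 64 cells solid] → remaining = 73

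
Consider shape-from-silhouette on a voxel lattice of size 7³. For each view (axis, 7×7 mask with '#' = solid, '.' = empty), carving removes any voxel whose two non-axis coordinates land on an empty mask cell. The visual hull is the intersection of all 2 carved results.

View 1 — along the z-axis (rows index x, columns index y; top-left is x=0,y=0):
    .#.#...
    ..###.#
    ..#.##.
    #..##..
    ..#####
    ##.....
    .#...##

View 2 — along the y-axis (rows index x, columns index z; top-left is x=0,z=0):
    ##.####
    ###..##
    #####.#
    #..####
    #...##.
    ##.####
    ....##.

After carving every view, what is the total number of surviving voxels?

start: 7×7×7 = 343 voxels
  1. axis=2 (XY plane), |mask|=22  ⇒  voxels=154
  2. axis=1 (XZ plane), |mask|=33  ⇒  voxels=98

|visual hull| = 98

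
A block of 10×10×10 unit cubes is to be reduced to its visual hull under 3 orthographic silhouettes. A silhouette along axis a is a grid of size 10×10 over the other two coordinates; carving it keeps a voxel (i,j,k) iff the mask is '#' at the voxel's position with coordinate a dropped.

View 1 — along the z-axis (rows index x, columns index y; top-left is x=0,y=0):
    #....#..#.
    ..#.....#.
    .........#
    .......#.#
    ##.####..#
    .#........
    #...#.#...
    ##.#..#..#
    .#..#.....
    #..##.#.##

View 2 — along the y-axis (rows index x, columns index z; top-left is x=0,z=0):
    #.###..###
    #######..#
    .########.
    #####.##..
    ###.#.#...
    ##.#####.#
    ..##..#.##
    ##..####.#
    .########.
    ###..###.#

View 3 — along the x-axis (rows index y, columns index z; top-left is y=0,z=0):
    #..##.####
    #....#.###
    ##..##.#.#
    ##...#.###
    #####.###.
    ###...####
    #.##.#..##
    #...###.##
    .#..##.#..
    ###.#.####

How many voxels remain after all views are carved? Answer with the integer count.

before carving: 1000 voxels (10×10×10)
V1 z: intersect with XY mask (32 set) -- 320 left
V2 y: intersect with XZ mask (70 set) -- 210 left
V3 x: intersect with YZ mask (63 set) -- 134 left

remaining voxels: 134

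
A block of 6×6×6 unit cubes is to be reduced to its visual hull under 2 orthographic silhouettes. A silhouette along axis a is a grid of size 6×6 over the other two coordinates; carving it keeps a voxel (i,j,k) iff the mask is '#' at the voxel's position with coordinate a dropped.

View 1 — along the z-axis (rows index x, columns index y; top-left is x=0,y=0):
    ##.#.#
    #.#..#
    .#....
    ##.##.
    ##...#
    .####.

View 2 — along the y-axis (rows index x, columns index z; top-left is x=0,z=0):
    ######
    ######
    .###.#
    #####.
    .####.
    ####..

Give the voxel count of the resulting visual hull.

voxel count = 94

full grid |V| = 216
after view 1 [z-axis, 19 of 36 cells solid] → remaining = 114
after view 2 [y-axis, 29 of 36 cells solid] → remaining = 94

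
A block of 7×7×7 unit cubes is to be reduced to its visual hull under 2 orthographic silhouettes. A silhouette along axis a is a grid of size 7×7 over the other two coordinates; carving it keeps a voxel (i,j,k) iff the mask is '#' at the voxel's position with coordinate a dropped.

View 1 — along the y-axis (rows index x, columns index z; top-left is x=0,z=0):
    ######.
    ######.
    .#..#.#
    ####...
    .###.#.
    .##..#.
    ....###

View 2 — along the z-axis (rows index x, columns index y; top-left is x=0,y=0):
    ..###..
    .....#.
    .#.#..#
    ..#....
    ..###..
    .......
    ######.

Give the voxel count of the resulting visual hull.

67 voxels

initial block: 7^3 = 343
carve view 1 (along y, XZ-mask fill 29/49): 203 voxels remain
carve view 2 (along z, XY-mask fill 17/49): 67 voxels remain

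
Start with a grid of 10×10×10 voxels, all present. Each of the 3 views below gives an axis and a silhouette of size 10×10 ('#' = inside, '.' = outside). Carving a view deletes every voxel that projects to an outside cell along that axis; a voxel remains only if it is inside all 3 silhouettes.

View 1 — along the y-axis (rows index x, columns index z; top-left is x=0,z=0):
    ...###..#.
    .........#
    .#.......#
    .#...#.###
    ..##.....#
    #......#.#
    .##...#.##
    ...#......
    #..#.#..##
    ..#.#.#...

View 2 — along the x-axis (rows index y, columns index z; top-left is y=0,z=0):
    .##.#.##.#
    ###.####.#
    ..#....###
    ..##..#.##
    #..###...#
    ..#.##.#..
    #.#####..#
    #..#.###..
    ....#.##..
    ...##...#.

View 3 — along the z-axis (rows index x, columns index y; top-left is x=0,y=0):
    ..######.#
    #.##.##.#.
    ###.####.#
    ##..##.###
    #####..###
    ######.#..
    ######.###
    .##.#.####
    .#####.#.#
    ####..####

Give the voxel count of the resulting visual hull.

initial block: 10^3 = 1000
carve view 1 (along y, XZ-mask fill 32/100): 320 voxels remain
carve view 2 (along x, YZ-mask fill 50/100): 159 voxels remain
carve view 3 (along z, XY-mask fill 74/100): 126 voxels remain

voxel count = 126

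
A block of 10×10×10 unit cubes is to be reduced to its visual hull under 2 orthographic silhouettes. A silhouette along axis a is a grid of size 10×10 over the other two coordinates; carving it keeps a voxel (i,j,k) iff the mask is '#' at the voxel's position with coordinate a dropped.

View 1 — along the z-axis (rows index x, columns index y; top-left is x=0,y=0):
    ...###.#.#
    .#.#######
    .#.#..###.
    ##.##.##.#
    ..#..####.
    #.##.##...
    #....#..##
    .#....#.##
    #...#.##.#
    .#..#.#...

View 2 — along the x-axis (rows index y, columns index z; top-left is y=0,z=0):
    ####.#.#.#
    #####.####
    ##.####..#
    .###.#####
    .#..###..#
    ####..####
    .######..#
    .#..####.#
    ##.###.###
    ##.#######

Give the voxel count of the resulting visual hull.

378 voxels

start: 10×10×10 = 1000 voxels
after view 1 [z-axis, 51 of 100 cells solid] → remaining = 510
after view 2 [x-axis, 74 of 100 cells solid] → remaining = 378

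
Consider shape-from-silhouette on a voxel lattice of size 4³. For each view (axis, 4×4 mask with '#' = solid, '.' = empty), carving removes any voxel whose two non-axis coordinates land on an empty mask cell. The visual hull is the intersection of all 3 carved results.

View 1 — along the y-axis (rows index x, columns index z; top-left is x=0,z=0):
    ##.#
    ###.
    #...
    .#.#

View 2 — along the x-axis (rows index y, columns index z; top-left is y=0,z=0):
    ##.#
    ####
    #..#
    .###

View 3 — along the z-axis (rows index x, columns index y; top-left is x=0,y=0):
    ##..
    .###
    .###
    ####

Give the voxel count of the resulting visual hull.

|visual hull| = 21

initial block: 4^3 = 64
carve view 1 (along y, XZ-mask fill 9/16): 36 voxels remain
carve view 2 (along x, YZ-mask fill 12/16): 28 voxels remain
carve view 3 (along z, XY-mask fill 12/16): 21 voxels remain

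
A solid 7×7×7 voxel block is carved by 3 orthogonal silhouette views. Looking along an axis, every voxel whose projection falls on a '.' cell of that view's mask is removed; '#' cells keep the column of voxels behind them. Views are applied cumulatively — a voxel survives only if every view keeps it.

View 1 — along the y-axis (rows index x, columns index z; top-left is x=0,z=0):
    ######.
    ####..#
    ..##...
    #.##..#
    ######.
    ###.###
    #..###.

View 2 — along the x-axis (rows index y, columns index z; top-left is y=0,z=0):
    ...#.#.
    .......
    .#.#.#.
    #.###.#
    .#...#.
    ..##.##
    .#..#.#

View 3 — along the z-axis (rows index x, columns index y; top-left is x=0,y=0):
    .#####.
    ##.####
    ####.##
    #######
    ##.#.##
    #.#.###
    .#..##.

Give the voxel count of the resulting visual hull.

|visual hull| = 64

full grid |V| = 343
V1 y: intersect with XZ mask (33 set) -- 231 left
V2 x: intersect with YZ mask (19 set) -- 87 left
V3 z: intersect with XY mask (37 set) -- 64 left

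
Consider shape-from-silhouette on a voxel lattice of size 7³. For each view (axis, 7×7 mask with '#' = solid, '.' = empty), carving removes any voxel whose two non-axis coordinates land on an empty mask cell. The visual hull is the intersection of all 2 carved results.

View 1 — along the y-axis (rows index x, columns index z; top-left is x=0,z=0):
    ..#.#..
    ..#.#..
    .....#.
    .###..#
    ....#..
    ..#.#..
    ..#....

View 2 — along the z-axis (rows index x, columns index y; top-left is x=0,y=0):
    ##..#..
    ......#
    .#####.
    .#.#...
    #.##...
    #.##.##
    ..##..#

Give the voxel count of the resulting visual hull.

full grid |V| = 343
[1] y-view keeps 13 columns → grid now 91
[2] z-view keeps 22 columns → grid now 37

37 voxels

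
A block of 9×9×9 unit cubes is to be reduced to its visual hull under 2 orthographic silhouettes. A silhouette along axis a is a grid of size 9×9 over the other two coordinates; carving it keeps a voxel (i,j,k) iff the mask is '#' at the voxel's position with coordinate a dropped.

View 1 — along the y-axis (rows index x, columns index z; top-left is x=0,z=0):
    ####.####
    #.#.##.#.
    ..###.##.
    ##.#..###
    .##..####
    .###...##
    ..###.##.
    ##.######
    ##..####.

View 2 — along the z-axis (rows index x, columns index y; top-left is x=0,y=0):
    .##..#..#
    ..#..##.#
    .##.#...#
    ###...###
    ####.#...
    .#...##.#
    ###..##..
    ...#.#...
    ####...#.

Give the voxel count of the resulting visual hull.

229 voxels

before carving: 729 voxels (9×9×9)
V1 y: intersect with XZ mask (54 set) -- 486 left
V2 z: intersect with XY mask (39 set) -- 229 left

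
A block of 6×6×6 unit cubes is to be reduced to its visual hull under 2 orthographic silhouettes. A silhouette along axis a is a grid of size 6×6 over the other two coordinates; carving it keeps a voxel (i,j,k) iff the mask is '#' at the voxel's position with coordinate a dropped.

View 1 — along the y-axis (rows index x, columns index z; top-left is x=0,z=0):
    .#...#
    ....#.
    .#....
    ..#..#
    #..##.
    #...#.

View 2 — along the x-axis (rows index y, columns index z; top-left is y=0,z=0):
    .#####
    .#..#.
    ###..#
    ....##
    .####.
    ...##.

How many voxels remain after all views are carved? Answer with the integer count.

initial block: 6^3 = 216
[1] y-view keeps 11 columns → grid now 66
[2] x-view keeps 19 columns → grid now 37

|visual hull| = 37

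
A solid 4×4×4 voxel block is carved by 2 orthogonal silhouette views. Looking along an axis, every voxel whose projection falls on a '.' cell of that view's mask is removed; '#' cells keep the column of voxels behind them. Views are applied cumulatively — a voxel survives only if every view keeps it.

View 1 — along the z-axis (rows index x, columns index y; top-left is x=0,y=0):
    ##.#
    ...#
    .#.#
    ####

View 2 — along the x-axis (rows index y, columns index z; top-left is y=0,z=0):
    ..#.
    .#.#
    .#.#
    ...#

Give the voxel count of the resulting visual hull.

|visual hull| = 14

start: 4×4×4 = 64 voxels
after view 1 [z-axis, 10 of 16 cells solid] → remaining = 40
after view 2 [x-axis, 6 of 16 cells solid] → remaining = 14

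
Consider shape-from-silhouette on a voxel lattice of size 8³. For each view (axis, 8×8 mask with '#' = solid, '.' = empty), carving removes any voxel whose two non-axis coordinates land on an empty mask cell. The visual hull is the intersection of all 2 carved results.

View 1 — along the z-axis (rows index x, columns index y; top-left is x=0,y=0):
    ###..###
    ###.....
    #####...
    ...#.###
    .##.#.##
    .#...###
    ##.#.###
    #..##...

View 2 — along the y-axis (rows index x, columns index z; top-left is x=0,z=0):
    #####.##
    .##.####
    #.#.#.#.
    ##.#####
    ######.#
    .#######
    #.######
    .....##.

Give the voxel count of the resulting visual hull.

remaining voxels: 219

initial block: 8^3 = 512
  1. axis=2 (XY plane), |mask|=36  ⇒  voxels=288
  2. axis=1 (XZ plane), |mask|=47  ⇒  voxels=219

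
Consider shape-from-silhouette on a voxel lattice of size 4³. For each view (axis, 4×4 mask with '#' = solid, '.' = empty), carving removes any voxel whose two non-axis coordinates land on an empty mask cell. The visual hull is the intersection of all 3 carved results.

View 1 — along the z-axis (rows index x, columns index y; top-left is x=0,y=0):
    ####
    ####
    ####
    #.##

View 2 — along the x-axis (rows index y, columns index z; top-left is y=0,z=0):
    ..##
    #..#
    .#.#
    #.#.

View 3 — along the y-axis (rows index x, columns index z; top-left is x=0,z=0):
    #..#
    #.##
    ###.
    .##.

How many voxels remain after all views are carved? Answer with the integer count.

remaining voxels: 20

start: 4×4×4 = 64 voxels
step 1: project along z, AND mask (15/16) → |grid| = 60
step 2: project along x, AND mask (8/16) → |grid| = 30
step 3: project along y, AND mask (10/16) → |grid| = 20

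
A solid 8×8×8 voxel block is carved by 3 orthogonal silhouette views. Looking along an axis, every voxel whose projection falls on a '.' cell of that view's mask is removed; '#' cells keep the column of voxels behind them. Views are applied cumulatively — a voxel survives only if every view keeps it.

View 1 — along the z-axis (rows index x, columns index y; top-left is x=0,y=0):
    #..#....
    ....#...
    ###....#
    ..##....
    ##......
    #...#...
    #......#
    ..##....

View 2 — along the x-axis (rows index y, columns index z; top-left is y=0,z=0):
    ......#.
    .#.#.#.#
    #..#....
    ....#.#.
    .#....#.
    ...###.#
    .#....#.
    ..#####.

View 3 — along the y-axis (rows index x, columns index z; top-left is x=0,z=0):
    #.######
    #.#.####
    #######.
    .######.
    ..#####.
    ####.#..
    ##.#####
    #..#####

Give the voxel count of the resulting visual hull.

before carving: 512 voxels (8×8×8)
after view 1 [z-axis, 17 of 64 cells solid] → remaining = 136
after view 2 [x-axis, 22 of 64 cells solid] → remaining = 39
after view 3 [y-axis, 49 of 64 cells solid] → remaining = 31

|visual hull| = 31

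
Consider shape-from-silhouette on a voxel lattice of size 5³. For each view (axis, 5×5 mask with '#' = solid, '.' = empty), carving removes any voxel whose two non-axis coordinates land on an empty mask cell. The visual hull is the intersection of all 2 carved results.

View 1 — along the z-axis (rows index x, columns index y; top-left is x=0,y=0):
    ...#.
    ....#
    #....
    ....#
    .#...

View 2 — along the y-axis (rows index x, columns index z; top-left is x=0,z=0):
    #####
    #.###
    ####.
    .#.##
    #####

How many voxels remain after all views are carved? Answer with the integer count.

initial block: 5^3 = 125
step 1: project along z, AND mask (5/25) → |grid| = 25
step 2: project along y, AND mask (21/25) → |grid| = 21

voxel count = 21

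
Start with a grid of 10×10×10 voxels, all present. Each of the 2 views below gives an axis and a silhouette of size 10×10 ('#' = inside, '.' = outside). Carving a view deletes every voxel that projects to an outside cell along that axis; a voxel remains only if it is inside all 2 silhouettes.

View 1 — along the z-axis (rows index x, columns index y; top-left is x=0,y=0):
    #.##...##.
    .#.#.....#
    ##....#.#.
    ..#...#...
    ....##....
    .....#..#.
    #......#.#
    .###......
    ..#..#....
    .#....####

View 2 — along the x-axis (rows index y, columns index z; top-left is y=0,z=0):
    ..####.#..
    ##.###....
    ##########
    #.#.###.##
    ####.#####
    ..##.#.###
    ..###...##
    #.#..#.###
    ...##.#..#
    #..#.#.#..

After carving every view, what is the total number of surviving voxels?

|visual hull| = 184

full grid |V| = 1000
after view 1 [z-axis, 31 of 100 cells solid] → remaining = 310
after view 2 [x-axis, 61 of 100 cells solid] → remaining = 184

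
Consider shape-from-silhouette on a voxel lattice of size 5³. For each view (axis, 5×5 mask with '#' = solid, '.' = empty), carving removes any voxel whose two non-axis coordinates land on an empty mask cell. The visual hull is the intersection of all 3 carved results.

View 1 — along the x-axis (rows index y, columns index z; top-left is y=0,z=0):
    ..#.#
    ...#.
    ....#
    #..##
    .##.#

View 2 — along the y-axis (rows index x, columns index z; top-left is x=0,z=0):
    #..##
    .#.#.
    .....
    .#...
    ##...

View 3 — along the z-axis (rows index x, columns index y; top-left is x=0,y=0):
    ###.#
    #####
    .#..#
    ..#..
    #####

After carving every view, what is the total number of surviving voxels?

full grid |V| = 125
carve view 1 (along x, YZ-mask fill 10/25): 50 voxels remain
carve view 2 (along y, XZ-mask fill 8/25): 13 voxels remain
carve view 3 (along z, XY-mask fill 17/25): 9 voxels remain

voxel count = 9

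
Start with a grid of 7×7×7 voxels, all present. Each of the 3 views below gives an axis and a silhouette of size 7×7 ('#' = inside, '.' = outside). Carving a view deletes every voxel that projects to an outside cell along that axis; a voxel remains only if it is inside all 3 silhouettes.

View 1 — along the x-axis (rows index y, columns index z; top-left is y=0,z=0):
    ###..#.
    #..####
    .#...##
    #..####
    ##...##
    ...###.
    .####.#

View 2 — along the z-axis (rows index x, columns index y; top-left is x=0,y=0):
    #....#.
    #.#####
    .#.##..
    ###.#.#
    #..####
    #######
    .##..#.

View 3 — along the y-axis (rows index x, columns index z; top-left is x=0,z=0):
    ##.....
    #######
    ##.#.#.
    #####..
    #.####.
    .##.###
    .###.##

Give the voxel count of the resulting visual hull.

before carving: 343 voxels (7×7×7)
carve view 1 (along x, YZ-mask fill 29/49): 203 voxels remain
carve view 2 (along z, XY-mask fill 31/49): 127 voxels remain
carve view 3 (along y, XZ-mask fill 33/49): 92 voxels remain

remaining voxels: 92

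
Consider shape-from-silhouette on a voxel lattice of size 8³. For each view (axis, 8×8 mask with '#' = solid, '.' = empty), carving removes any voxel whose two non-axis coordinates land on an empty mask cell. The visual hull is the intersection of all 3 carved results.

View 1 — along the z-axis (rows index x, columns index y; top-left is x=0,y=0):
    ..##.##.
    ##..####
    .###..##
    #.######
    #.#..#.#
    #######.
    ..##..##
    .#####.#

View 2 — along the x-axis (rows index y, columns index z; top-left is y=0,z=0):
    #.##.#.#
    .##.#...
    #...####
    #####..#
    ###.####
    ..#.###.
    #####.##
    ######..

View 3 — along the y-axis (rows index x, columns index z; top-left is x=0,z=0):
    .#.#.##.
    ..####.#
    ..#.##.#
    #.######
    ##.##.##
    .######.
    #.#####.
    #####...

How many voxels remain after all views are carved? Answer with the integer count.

initial block: 8^3 = 512
carve view 1 (along z, XY-mask fill 43/64): 344 voxels remain
carve view 2 (along x, YZ-mask fill 43/64): 233 voxels remain
carve view 3 (along y, XZ-mask fill 43/64): 159 voxels remain

|visual hull| = 159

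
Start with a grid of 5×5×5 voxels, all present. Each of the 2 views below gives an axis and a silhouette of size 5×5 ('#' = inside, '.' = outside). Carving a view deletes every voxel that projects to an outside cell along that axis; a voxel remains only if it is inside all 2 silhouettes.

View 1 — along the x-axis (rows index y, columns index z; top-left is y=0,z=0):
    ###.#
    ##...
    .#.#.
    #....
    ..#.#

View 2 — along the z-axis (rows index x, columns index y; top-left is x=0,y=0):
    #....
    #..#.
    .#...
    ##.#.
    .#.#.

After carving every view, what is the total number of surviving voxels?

voxel count = 21

initial block: 5^3 = 125
step 1: project along x, AND mask (11/25) → |grid| = 55
step 2: project along z, AND mask (9/25) → |grid| = 21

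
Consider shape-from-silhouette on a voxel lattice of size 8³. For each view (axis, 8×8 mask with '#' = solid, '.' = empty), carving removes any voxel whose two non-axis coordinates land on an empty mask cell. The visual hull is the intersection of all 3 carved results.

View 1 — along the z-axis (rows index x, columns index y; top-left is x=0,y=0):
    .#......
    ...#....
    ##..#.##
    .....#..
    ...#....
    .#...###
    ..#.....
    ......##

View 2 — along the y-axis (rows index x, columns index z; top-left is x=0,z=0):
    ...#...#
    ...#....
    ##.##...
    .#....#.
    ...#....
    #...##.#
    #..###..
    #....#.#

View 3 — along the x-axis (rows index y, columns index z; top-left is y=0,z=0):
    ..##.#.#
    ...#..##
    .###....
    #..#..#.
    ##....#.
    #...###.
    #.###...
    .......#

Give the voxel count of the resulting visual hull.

start: 8×8×8 = 512 voxels
[1] z-view keeps 16 columns → grid now 128
[2] y-view keeps 21 columns → grid now 52
[3] x-view keeps 25 columns → grid now 22

voxel count = 22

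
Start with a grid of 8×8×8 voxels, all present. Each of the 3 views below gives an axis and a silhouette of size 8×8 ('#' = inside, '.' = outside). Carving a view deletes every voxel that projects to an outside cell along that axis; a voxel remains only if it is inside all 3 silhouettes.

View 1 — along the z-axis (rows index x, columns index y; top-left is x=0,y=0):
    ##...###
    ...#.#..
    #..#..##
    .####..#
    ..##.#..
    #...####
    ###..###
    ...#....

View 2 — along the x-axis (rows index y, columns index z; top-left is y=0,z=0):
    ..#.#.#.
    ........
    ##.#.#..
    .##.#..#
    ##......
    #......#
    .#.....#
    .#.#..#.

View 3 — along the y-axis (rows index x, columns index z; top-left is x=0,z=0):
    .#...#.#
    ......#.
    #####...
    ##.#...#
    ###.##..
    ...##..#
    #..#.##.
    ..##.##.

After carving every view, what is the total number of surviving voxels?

voxel count = 40

start: 8×8×8 = 512 voxels
carve view 1 (along z, XY-mask fill 31/64): 248 voxels remain
carve view 2 (along x, YZ-mask fill 20/64): 81 voxels remain
carve view 3 (along y, XZ-mask fill 29/64): 40 voxels remain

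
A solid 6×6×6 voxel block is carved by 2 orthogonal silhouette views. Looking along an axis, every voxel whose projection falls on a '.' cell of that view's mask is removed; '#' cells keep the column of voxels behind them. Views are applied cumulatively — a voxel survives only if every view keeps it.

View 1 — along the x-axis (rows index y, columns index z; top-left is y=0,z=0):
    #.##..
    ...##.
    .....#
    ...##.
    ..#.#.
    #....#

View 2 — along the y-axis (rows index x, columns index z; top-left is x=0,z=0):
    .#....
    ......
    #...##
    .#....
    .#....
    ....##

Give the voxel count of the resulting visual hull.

|visual hull| = 12

start: 6×6×6 = 216 voxels
after view 1 [x-axis, 12 of 36 cells solid] → remaining = 72
after view 2 [y-axis, 8 of 36 cells solid] → remaining = 12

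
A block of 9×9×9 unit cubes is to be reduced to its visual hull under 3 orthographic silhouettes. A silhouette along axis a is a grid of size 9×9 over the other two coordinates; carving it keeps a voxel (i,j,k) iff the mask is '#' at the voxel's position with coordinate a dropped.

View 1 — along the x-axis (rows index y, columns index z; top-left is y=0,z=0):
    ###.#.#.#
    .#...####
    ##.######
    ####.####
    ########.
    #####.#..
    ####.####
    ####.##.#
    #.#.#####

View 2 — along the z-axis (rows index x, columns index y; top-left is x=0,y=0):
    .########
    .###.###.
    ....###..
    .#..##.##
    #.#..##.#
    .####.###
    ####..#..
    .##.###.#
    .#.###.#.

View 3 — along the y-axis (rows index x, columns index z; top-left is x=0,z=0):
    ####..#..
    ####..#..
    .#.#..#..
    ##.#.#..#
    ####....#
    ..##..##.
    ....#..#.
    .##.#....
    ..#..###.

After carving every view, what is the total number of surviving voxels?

start: 9×9×9 = 729 voxels
step 1: project along x, AND mask (63/81) → |grid| = 567
step 2: project along z, AND mask (50/81) → |grid| = 351
step 3: project along y, AND mask (36/81) → |grid| = 165

165 voxels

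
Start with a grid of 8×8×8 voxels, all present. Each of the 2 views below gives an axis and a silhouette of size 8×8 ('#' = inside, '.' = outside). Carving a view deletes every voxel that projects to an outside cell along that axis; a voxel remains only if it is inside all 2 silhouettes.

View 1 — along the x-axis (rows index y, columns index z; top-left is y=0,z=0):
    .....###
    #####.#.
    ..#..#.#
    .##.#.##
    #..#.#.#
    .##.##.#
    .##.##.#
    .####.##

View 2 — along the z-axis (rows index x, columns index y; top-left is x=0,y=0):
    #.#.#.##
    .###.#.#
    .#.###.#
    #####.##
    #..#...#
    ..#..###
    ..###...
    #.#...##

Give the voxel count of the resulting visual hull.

166 voxels

full grid |V| = 512
V1 x: intersect with YZ mask (37 set) -- 296 left
V2 z: intersect with XY mask (36 set) -- 166 left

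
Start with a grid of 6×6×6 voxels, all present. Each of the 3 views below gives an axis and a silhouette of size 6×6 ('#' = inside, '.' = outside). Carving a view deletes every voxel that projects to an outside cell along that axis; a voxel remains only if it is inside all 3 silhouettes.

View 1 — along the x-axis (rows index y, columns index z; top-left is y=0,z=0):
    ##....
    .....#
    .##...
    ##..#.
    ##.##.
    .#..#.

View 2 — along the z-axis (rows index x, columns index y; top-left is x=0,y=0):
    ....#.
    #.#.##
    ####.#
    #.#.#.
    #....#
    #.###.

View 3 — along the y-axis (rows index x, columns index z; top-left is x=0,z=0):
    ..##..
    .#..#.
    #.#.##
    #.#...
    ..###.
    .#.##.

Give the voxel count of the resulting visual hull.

initial block: 6^3 = 216
  1. axis=0 (YZ plane), |mask|=14  ⇒  voxels=84
  2. axis=2 (XY plane), |mask|=19  ⇒  voxels=47
  3. axis=1 (XZ plane), |mask|=16  ⇒  voxels=24

voxel count = 24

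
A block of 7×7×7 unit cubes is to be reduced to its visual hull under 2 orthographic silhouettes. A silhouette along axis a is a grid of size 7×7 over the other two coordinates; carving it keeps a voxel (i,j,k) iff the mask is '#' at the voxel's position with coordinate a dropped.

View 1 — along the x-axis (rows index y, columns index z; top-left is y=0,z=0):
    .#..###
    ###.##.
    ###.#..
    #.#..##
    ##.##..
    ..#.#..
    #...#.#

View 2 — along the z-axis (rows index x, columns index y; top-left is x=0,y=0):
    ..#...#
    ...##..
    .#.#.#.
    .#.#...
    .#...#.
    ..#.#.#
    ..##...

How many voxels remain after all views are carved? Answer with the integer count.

initial block: 7^3 = 343
  1. axis=0 (YZ plane), |mask|=26  ⇒  voxels=182
  2. axis=2 (XY plane), |mask|=16  ⇒  voxels=61

voxel count = 61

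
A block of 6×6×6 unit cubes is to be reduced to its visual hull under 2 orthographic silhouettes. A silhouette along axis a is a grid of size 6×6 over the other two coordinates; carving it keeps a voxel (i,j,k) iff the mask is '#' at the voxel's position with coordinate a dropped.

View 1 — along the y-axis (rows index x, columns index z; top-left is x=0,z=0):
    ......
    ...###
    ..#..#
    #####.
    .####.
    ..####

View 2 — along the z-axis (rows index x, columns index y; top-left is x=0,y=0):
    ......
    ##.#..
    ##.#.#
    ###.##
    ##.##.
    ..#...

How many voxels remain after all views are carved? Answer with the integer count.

before carving: 216 voxels (6×6×6)
[1] y-view keeps 18 columns → grid now 108
[2] z-view keeps 17 columns → grid now 62

62 voxels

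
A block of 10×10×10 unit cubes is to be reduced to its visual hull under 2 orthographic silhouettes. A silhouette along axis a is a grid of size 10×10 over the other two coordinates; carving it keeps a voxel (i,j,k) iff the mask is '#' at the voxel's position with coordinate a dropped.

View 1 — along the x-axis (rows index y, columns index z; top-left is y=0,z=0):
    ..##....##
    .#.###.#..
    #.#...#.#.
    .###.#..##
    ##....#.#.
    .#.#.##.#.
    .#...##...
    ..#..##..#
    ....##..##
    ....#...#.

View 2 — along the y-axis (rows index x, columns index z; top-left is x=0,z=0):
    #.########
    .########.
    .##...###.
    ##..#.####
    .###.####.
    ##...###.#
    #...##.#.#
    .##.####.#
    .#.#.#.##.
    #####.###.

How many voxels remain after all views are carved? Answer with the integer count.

start: 10×10×10 = 1000 voxels
V1 x: intersect with YZ mask (41 set) -- 410 left
V2 y: intersect with XZ mask (67 set) -- 273 left

273 voxels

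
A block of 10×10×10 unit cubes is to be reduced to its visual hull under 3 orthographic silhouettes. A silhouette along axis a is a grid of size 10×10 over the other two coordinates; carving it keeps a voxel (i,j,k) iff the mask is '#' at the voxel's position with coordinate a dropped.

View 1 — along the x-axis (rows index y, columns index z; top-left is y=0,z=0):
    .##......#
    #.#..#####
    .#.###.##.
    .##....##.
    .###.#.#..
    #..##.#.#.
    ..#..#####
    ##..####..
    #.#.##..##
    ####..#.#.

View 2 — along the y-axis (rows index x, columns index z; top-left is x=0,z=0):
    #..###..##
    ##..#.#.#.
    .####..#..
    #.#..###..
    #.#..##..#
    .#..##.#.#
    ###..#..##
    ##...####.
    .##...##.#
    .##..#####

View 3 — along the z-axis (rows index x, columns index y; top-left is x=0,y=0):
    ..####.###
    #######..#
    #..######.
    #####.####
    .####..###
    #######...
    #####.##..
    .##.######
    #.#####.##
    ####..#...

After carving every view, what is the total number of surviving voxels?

start: 10×10×10 = 1000 voxels
carve view 1 (along x, YZ-mask fill 54/100): 540 voxels remain
carve view 2 (along y, XZ-mask fill 55/100): 305 voxels remain
carve view 3 (along z, XY-mask fill 73/100): 223 voxels remain

remaining voxels: 223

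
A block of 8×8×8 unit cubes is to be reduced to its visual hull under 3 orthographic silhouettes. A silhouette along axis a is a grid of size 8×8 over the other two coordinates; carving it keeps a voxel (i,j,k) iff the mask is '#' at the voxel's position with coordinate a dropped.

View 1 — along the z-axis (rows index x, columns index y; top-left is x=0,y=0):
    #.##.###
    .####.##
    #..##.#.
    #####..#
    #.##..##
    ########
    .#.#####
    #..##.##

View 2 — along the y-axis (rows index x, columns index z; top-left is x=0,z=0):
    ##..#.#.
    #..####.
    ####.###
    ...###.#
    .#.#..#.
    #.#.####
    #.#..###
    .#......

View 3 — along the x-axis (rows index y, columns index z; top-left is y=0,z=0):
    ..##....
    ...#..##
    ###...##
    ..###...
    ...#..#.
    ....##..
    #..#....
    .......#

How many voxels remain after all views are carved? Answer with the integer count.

remaining voxels: 58

full grid |V| = 512
  1. axis=2 (XY plane), |mask|=46  ⇒  voxels=368
  2. axis=1 (XZ plane), |mask|=35  ⇒  voxels=204
  3. axis=0 (YZ plane), |mask|=20  ⇒  voxels=58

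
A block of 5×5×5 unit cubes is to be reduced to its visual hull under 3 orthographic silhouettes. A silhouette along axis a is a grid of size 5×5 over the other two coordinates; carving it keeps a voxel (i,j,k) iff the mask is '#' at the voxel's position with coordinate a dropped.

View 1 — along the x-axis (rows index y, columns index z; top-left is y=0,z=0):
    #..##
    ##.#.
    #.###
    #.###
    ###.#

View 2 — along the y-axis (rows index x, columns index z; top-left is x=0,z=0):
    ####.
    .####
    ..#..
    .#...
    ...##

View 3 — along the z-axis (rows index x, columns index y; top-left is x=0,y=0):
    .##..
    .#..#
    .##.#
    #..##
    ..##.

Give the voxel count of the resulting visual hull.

full grid |V| = 125
after view 1 [x-axis, 18 of 25 cells solid] → remaining = 90
after view 2 [y-axis, 12 of 25 cells solid] → remaining = 40
after view 3 [z-axis, 12 of 25 cells solid] → remaining = 18

voxel count = 18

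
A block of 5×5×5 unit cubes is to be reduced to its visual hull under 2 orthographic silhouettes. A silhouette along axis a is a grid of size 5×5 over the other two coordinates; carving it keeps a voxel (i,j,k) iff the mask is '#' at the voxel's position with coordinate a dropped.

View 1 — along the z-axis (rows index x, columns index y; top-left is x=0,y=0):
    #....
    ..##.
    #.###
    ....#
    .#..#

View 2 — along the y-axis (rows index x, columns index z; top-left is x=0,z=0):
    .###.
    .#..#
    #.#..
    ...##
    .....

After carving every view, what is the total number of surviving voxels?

before carving: 125 voxels (5×5×5)
step 1: project along z, AND mask (10/25) → |grid| = 50
step 2: project along y, AND mask (9/25) → |grid| = 17

voxel count = 17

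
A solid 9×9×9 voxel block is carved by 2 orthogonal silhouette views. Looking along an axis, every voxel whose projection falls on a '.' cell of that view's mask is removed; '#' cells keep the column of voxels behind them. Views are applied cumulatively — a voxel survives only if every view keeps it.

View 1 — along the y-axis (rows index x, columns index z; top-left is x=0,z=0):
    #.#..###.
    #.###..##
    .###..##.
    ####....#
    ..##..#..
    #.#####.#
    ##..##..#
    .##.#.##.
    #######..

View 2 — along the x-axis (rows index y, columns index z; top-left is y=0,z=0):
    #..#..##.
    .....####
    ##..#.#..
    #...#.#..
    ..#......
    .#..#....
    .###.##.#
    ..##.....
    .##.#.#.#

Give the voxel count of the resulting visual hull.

full grid |V| = 729
  1. axis=1 (XZ plane), |mask|=48  ⇒  voxels=432
  2. axis=0 (YZ plane), |mask|=31  ⇒  voxels=172

remaining voxels: 172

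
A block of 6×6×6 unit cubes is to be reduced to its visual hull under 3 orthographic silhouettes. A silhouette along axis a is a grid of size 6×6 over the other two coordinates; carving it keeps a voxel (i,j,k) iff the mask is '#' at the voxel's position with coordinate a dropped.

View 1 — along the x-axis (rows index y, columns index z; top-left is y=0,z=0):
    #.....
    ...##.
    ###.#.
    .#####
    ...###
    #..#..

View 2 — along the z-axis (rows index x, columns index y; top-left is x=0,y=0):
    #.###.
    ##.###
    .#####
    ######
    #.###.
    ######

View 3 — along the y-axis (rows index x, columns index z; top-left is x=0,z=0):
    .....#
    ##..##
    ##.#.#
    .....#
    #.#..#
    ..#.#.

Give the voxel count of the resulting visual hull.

initial block: 6^3 = 216
[1] x-view keeps 17 columns → grid now 102
[2] z-view keeps 30 columns → grid now 89
[3] y-view keeps 15 columns → grid now 34

34 voxels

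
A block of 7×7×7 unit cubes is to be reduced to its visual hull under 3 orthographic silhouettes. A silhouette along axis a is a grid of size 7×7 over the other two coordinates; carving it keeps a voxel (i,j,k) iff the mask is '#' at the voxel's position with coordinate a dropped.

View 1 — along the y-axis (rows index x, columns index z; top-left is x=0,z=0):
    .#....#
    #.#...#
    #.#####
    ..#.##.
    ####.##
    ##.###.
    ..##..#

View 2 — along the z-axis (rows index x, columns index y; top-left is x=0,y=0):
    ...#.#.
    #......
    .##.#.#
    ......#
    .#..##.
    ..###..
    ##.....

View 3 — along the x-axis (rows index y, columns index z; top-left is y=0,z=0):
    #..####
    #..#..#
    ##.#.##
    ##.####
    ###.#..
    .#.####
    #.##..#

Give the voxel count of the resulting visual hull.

start: 7×7×7 = 343 voxels
step 1: project along y, AND mask (28/49) → |grid| = 196
step 2: project along z, AND mask (16/49) → |grid| = 73
step 3: project along x, AND mask (32/49) → |grid| = 47

47 voxels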